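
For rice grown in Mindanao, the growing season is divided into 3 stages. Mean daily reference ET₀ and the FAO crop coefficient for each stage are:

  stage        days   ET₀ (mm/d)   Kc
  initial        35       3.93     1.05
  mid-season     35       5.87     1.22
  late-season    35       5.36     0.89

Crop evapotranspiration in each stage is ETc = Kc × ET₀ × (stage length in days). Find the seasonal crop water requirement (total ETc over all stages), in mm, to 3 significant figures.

initial: 1.05 × 3.93 × 35 = 144.43 mm
mid-season: 1.22 × 5.87 × 35 = 250.65 mm
late-season: 0.89 × 5.36 × 35 = 166.96 mm
Seasonal total = 562.04 mm

562 mm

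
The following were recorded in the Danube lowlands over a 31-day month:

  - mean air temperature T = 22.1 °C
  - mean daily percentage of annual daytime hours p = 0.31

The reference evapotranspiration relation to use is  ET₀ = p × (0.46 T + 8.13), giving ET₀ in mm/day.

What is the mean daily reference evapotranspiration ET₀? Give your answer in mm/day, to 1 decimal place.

5.7 mm/day

ET₀ = 0.31 × (0.46 × 22.1 + 8.13) = 0.31 × 18.296 = 5.6718 mm/d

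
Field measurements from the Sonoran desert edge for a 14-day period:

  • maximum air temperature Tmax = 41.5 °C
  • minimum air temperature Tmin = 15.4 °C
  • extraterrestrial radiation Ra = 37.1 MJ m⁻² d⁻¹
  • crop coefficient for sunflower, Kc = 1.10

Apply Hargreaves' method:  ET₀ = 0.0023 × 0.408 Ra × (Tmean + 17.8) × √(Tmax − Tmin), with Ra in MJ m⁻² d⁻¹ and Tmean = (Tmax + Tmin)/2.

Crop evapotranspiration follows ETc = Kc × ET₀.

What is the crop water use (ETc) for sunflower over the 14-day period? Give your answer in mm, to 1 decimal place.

Tmean = (41.5 + 15.4)/2 = 28.45 °C
0.408 Ra = 0.408 × 37.1 = 15.1368 mm/d equivalent
ET₀ = 0.0023 × 15.1368 × (28.45 + 17.8) × √26.1 = 0.0023 × 15.1368 × 46.25 × 5.1088 = 8.2261 mm/d
ETc = Kc × ET₀ = 1.10 × 8.2261 = 9.0487 mm/d
Over 14 days: 9.0487 × 14 = 126.682 mm

126.7 mm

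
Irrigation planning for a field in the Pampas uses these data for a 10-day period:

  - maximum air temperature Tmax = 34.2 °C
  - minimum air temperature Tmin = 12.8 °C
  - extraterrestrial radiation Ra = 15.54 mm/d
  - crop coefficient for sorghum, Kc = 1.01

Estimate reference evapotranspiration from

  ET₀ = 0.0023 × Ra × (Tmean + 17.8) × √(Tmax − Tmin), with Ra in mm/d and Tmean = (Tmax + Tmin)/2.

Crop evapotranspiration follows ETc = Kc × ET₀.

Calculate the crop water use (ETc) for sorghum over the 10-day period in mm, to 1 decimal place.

Tmean = (34.2 + 12.8)/2 = 23.50 °C
ET₀ = 0.0023 × 15.54 × (23.50 + 17.8) × √21.4 = 0.0023 × 15.54 × 41.30 × 4.6260 = 6.8286 mm/d
ETc = Kc × ET₀ = 1.01 × 6.8286 = 6.8969 mm/d
Over 10 days: 6.8969 × 10 = 68.969 mm

69.0 mm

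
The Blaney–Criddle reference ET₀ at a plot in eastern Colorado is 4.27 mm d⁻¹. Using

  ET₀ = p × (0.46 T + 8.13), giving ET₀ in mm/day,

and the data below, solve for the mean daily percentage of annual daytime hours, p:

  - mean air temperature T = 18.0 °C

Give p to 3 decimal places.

0.260

p = ET₀ / (0.46 T + 8.13) = 4.27 / (0.46 × 18.0 + 8.13) = 4.27 / 16.410 = 0.2602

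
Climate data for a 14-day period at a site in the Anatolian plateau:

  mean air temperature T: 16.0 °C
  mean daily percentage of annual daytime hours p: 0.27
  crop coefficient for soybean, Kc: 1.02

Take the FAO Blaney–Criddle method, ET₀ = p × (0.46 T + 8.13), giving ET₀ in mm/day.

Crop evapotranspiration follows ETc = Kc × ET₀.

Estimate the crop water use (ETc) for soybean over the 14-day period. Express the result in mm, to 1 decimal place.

ET₀ = 0.27 × (0.46 × 16.0 + 8.13) = 0.27 × 15.490 = 4.1823 mm/d
ETc = Kc × ET₀ = 1.02 × 4.1823 = 4.2659 mm/d
Over 14 days: 4.2659 × 14 = 59.723 mm

59.7 mm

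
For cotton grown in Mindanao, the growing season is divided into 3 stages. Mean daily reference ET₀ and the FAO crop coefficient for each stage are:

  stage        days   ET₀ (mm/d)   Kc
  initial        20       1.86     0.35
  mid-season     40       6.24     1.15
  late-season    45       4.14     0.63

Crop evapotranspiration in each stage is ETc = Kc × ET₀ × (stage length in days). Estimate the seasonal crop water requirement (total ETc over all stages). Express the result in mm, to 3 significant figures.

initial: 0.35 × 1.86 × 20 = 13.02 mm
mid-season: 1.15 × 6.24 × 40 = 287.04 mm
late-season: 0.63 × 4.14 × 45 = 117.37 mm
Seasonal total = 417.43 mm

417 mm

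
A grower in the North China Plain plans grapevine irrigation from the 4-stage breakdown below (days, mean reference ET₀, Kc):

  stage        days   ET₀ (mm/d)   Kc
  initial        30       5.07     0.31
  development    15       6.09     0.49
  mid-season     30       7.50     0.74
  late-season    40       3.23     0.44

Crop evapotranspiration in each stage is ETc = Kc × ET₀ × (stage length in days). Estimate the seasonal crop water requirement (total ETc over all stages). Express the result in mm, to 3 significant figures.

initial: 0.31 × 5.07 × 30 = 47.15 mm
development: 0.49 × 6.09 × 15 = 44.76 mm
mid-season: 0.74 × 7.50 × 30 = 166.50 mm
late-season: 0.44 × 3.23 × 40 = 56.85 mm
Seasonal total = 315.26 mm

315 mm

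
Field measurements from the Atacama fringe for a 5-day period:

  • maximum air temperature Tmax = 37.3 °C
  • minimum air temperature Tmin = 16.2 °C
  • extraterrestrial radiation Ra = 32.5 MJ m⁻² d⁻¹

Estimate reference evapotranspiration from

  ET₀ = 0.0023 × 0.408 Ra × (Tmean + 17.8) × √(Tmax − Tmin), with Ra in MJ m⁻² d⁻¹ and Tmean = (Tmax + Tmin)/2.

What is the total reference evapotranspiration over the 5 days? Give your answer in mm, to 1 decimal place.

Tmean = (37.3 + 16.2)/2 = 26.75 °C
0.408 Ra = 0.408 × 32.5 = 13.2600 mm/d equivalent
ET₀ = 0.0023 × 13.2600 × (26.75 + 17.8) × √21.1 = 0.0023 × 13.2600 × 44.55 × 4.5935 = 6.2411 mm/d
Over 5 days: 6.2411 × 5 = 31.206 mm

31.2 mm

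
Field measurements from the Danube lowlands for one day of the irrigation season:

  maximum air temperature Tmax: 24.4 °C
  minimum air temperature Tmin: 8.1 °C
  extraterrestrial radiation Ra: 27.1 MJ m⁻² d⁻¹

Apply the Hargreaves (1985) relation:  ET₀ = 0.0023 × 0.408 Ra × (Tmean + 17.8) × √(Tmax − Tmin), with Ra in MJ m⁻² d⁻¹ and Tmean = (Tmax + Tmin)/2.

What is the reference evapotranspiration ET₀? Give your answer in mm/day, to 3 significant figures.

3.50 mm/day

Tmean = (24.4 + 8.1)/2 = 16.25 °C
0.408 Ra = 0.408 × 27.1 = 11.0568 mm/d equivalent
ET₀ = 0.0023 × 11.0568 × (16.25 + 17.8) × √16.3 = 0.0023 × 11.0568 × 34.05 × 4.0373 = 3.4960 mm/d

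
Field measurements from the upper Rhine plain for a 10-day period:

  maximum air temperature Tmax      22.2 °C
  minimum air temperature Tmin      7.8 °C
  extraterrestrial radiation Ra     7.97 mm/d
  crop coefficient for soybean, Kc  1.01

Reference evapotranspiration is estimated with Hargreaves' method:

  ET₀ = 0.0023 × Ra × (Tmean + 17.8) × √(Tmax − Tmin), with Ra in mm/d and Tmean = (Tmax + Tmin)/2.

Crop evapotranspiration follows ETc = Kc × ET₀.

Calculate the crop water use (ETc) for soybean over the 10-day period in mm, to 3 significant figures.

23.0 mm

Tmean = (22.2 + 7.8)/2 = 15.00 °C
ET₀ = 0.0023 × 7.97 × (15.00 + 17.8) × √14.4 = 0.0023 × 7.97 × 32.80 × 3.7947 = 2.2816 mm/d
ETc = Kc × ET₀ = 1.01 × 2.2816 = 2.3044 mm/d
Over 10 days: 2.3044 × 10 = 23.044 mm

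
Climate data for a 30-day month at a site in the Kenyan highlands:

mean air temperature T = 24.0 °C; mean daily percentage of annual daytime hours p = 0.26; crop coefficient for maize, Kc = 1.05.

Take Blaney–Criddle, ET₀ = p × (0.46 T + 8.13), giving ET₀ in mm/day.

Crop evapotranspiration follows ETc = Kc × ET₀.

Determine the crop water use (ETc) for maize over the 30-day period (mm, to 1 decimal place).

ET₀ = 0.26 × (0.46 × 24.0 + 8.13) = 0.26 × 19.170 = 4.9842 mm/d
ETc = Kc × ET₀ = 1.05 × 4.9842 = 5.2334 mm/d
Over 30 days: 5.2334 × 30 = 157.002 mm

157.0 mm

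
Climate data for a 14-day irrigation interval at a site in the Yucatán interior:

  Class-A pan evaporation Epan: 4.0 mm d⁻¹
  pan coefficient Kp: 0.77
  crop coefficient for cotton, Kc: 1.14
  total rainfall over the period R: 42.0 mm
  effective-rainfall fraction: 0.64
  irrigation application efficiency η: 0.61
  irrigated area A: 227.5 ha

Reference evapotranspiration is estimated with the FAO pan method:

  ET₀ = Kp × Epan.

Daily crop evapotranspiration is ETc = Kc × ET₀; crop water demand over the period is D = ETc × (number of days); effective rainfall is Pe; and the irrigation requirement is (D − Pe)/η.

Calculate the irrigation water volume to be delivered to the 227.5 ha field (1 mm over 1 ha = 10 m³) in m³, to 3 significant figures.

83100 m³

ET₀ = 0.77 × 4.0 = 3.0800 mm/d
ETc = Kc × ET₀ = 1.14 × 3.0800 = 3.5112 mm/d
Crop demand D = ETc × 14 d = 3.5112 × 14 = 49.157 mm
Pe = 0.64 × 42.0 = 26.880 mm
D − Pe = 49.157 − 26.880 = 22.277 mm
Gross irrigation = 22.277 / 0.61 = 36.520 mm
Volume = 36.520 mm × 227.5 ha × 10 = 83083.0 m³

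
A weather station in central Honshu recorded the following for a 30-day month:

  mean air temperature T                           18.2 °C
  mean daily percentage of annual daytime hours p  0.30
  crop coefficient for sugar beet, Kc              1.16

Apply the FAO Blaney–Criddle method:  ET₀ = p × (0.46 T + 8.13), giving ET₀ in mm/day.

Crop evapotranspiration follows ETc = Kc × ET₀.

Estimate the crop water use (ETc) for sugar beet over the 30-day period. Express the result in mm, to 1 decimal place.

172.3 mm

ET₀ = 0.30 × (0.46 × 18.2 + 8.13) = 0.30 × 16.502 = 4.9506 mm/d
ETc = Kc × ET₀ = 1.16 × 4.9506 = 5.7427 mm/d
Over 30 days: 5.7427 × 30 = 172.281 mm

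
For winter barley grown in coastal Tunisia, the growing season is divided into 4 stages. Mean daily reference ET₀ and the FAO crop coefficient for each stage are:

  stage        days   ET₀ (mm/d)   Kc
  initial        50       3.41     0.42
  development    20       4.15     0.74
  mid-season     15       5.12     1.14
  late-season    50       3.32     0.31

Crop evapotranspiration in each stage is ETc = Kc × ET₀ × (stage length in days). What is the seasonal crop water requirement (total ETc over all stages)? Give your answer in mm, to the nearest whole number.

initial: 0.42 × 3.41 × 50 = 71.61 mm
development: 0.74 × 4.15 × 20 = 61.42 mm
mid-season: 1.14 × 5.12 × 15 = 87.55 mm
late-season: 0.31 × 3.32 × 50 = 51.46 mm
Seasonal total = 272.04 mm

272 mm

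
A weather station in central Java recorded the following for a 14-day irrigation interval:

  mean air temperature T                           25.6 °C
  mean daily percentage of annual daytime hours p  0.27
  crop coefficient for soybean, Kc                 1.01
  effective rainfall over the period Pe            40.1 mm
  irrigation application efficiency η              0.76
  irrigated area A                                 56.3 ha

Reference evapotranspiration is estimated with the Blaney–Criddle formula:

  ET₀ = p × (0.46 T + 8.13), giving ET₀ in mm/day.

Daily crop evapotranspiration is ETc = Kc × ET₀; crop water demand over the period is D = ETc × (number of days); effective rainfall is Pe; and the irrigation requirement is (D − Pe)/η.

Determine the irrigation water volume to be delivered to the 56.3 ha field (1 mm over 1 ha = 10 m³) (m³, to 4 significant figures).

26590 m³

ET₀ = 0.27 × (0.46 × 25.6 + 8.13) = 0.27 × 19.906 = 5.3746 mm/d
ETc = Kc × ET₀ = 1.01 × 5.3746 = 5.4283 mm/d
Crop demand D = ETc × 14 d = 5.4283 × 14 = 75.996 mm
D − Pe = 75.996 − 40.1 = 35.896 mm
Gross irrigation = 35.896 / 0.76 = 47.232 mm
Volume = 47.232 mm × 56.3 ha × 10 = 26591.6 m³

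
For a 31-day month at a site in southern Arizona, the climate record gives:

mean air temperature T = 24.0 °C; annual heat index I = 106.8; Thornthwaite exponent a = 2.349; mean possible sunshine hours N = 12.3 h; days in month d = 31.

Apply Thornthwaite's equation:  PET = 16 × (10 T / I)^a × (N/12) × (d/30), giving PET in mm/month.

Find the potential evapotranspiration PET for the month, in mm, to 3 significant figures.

10T/I = 10 × 24.0 / 106.8 = 2.2472
(10T/I)^a = 2.2472^2.349 = 6.6989
Uncorrected PET = 16 × 6.6989 = 107.182 mm
Correction = (N/12)(d/30) = (12.3/12)(31/30) = 1.0592
PET = 107.182 × 1.0592 = 113.527 mm/month

114 mm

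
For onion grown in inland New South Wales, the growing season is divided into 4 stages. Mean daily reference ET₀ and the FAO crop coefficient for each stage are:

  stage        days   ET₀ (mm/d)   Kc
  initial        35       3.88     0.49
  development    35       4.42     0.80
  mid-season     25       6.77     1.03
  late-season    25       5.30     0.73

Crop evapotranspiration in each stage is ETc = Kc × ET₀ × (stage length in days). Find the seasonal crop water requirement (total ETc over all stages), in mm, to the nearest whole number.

initial: 0.49 × 3.88 × 35 = 66.54 mm
development: 0.80 × 4.42 × 35 = 123.76 mm
mid-season: 1.03 × 6.77 × 25 = 174.33 mm
late-season: 0.73 × 5.30 × 25 = 96.73 mm
Seasonal total = 461.36 mm

461 mm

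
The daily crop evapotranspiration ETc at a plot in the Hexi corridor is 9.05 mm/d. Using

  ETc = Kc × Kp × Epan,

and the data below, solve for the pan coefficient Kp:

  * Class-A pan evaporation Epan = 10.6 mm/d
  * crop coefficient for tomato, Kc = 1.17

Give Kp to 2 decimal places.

0.73

ETc = Kc × Kp × Epan  ⇒  Kp = ETc / (Kc × Epan)
Kp = 9.05 / (1.17 × 10.6) = 9.05 / 12.402 = 0.7297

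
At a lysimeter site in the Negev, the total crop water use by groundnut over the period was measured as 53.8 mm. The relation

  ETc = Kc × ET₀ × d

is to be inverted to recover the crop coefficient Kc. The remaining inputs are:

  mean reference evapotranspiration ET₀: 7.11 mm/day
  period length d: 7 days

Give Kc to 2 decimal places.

ETc = Kc × ET₀ × d  ⇒  Kc = ETc / (ET₀ × d)
Kc = 53.8 / (7.11 × 7) = 53.8 / 49.77 = 1.0810

1.08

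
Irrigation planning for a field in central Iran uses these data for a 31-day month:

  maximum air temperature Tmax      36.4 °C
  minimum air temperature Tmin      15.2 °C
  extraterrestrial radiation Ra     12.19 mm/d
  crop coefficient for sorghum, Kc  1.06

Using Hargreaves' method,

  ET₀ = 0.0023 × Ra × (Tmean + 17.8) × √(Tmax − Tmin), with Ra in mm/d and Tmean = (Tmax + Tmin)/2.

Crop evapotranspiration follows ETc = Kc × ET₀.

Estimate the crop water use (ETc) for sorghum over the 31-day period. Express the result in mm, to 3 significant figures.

Tmean = (36.4 + 15.2)/2 = 25.80 °C
ET₀ = 0.0023 × 12.19 × (25.80 + 17.8) × √21.2 = 0.0023 × 12.19 × 43.60 × 4.6043 = 5.6284 mm/d
ETc = Kc × ET₀ = 1.06 × 5.6284 = 5.9661 mm/d
Over 31 days: 5.9661 × 31 = 184.949 mm

185 mm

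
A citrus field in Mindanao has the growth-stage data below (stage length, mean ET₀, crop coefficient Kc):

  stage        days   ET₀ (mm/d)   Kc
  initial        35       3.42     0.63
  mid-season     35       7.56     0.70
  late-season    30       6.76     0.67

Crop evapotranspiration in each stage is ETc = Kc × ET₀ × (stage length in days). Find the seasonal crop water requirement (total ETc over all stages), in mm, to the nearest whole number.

397 mm

initial: 0.63 × 3.42 × 35 = 75.41 mm
mid-season: 0.70 × 7.56 × 35 = 185.22 mm
late-season: 0.67 × 6.76 × 30 = 135.88 mm
Seasonal total = 396.51 mm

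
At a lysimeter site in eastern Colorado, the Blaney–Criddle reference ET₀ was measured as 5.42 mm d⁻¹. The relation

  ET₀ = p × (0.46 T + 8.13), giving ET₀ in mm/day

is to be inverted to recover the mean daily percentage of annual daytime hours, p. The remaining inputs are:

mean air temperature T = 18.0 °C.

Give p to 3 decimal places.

p = ET₀ / (0.46 T + 8.13) = 5.42 / (0.46 × 18.0 + 8.13) = 5.42 / 16.410 = 0.3303

0.330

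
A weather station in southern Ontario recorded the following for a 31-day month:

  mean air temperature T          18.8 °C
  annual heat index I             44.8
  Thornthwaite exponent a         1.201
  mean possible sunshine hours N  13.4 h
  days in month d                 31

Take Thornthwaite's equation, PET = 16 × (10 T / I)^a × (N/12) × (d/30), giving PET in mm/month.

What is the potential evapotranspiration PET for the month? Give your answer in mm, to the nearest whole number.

103 mm

10T/I = 10 × 18.8 / 44.8 = 4.1964
(10T/I)^a = 4.1964^1.201 = 5.5985
Uncorrected PET = 16 × 5.5985 = 89.576 mm
Correction = (N/12)(d/30) = (13.4/12)(31/30) = 1.1539
PET = 89.576 × 1.1539 = 103.362 mm/month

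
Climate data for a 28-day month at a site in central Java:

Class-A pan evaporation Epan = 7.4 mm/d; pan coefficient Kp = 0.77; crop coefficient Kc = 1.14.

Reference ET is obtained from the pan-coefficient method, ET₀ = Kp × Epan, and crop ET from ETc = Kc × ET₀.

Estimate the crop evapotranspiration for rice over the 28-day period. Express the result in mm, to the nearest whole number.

ET₀ = 0.77 × 7.4 = 5.6980 mm/d
ETc = Kc × ET₀ = 1.14 × 5.6980 = 6.4957 mm/d
Over 28 days: 6.4957 × 28 = 181.880 mm

182 mm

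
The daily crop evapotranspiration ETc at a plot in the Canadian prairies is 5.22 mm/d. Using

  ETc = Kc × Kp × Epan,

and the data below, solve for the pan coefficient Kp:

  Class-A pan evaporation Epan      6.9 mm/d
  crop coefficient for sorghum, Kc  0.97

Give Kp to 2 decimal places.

ETc = Kc × Kp × Epan  ⇒  Kp = ETc / (Kc × Epan)
Kp = 5.22 / (0.97 × 6.9) = 5.22 / 6.693 = 0.7799

0.78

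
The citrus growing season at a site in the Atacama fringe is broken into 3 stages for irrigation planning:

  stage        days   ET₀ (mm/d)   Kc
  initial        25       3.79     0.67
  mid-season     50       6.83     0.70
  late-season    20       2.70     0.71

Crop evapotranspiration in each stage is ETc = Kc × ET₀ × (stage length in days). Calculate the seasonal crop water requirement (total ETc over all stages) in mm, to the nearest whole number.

initial: 0.67 × 3.79 × 25 = 63.48 mm
mid-season: 0.70 × 6.83 × 50 = 239.05 mm
late-season: 0.71 × 2.70 × 20 = 38.34 mm
Seasonal total = 340.87 mm

341 mm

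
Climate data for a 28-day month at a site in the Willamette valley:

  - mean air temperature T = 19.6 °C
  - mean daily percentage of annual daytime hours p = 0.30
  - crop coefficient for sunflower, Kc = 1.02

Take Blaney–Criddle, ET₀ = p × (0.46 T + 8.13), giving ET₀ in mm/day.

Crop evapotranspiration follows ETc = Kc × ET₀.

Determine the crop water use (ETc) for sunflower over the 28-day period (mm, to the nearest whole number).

147 mm

ET₀ = 0.30 × (0.46 × 19.6 + 8.13) = 0.30 × 17.146 = 5.1438 mm/d
ETc = Kc × ET₀ = 1.02 × 5.1438 = 5.2467 mm/d
Over 28 days: 5.2467 × 28 = 146.908 mm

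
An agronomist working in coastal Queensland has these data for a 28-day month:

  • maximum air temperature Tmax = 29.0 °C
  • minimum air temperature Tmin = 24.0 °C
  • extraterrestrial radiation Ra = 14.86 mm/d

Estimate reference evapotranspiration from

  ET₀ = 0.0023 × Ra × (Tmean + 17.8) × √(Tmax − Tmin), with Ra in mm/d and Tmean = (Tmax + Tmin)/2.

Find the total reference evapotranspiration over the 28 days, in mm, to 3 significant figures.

Tmean = (29.0 + 24.0)/2 = 26.50 °C
ET₀ = 0.0023 × 14.86 × (26.50 + 17.8) × √5.0 = 0.0023 × 14.86 × 44.30 × 2.2361 = 3.3856 mm/d
Over 28 days: 3.3856 × 28 = 94.797 mm

94.8 mm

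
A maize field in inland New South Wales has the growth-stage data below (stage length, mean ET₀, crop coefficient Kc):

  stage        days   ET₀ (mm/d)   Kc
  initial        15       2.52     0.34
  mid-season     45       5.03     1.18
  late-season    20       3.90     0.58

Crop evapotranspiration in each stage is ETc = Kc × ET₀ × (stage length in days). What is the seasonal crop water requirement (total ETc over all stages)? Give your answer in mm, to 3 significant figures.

325 mm

initial: 0.34 × 2.52 × 15 = 12.85 mm
mid-season: 1.18 × 5.03 × 45 = 267.09 mm
late-season: 0.58 × 3.90 × 20 = 45.24 mm
Seasonal total = 325.18 mm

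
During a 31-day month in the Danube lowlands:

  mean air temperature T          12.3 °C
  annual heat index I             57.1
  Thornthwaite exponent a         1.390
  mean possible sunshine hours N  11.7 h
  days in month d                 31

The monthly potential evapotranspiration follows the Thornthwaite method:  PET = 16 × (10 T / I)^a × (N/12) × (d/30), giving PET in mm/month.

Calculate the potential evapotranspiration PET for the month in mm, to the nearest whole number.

10T/I = 10 × 12.3 / 57.1 = 2.1541
(10T/I)^a = 2.1541^1.390 = 2.9056
Uncorrected PET = 16 × 2.9056 = 46.490 mm
Correction = (N/12)(d/30) = (11.7/12)(31/30) = 1.0075
PET = 46.490 × 1.0075 = 46.839 mm/month

47 mm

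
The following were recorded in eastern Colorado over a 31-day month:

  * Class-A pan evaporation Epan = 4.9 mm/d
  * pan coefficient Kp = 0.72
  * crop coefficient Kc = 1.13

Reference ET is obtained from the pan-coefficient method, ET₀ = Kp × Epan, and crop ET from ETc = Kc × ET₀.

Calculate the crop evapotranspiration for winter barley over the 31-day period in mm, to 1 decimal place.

123.6 mm

ET₀ = 0.72 × 4.9 = 3.5280 mm/d
ETc = Kc × ET₀ = 1.13 × 3.5280 = 3.9866 mm/d
Over 31 days: 3.9866 × 31 = 123.585 mm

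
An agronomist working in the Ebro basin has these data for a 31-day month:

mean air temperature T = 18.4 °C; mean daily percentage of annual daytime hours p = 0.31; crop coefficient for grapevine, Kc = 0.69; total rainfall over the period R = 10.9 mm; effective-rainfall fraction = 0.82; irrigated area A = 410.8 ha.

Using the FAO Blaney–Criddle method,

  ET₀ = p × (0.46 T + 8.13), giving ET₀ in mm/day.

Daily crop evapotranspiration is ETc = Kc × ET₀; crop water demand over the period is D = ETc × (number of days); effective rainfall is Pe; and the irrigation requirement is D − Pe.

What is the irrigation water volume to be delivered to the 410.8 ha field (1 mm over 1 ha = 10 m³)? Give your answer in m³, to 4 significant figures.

ET₀ = 0.31 × (0.46 × 18.4 + 8.13) = 0.31 × 16.594 = 5.1441 mm/d
ETc = Kc × ET₀ = 0.69 × 5.1441 = 3.5494 mm/d
Crop demand D = ETc × 31 d = 3.5494 × 31 = 110.031 mm
Pe = 0.82 × 10.9 = 8.938 mm
D − Pe = 110.031 − 8.938 = 101.093 mm
Volume = 101.093 mm × 410.8 ha × 10 = 415290.0 m³

415300 m³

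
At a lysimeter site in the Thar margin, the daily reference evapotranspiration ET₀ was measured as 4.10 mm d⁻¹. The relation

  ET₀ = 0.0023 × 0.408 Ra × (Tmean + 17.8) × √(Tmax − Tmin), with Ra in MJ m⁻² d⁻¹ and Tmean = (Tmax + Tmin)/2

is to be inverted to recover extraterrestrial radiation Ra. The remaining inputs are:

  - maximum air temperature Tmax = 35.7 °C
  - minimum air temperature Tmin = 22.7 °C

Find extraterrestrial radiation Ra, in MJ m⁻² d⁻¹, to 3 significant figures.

Tmean = (35.7+22.7)/2 = 29.20 °C; ΔT = 13.0
Ra = ET₀ / [0.0023 × 0.408 × (Tmean+17.8) × √ΔT]
   = 4.10 / (0.0023 × 0.408 × 47.00 × 3.6056) = 25.782 MJ m⁻² d⁻¹

25.8 MJ m⁻² d⁻¹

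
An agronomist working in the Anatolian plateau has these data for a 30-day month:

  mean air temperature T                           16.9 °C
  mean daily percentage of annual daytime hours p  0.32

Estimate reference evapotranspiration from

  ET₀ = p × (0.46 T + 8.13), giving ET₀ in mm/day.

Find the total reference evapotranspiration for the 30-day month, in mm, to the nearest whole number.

ET₀ = 0.32 × (0.46 × 16.9 + 8.13) = 0.32 × 15.904 = 5.0893 mm/d
Monthly total = 5.0893 × 30 = 152.679 mm

153 mm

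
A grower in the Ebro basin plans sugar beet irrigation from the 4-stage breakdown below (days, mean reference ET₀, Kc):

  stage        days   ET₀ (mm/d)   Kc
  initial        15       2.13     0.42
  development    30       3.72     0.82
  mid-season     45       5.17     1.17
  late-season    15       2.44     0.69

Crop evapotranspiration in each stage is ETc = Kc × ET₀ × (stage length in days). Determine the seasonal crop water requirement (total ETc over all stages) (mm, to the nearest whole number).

402 mm

initial: 0.42 × 2.13 × 15 = 13.42 mm
development: 0.82 × 3.72 × 30 = 91.51 mm
mid-season: 1.17 × 5.17 × 45 = 272.20 mm
late-season: 0.69 × 2.44 × 15 = 25.25 mm
Seasonal total = 402.38 mm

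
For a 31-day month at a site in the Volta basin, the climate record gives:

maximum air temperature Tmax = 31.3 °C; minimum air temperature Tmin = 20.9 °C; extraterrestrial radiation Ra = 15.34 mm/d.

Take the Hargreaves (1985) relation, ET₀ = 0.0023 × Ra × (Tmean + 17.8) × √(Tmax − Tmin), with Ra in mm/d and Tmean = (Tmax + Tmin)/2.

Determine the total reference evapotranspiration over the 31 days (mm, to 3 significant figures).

155 mm

Tmean = (31.3 + 20.9)/2 = 26.10 °C
ET₀ = 0.0023 × 15.34 × (26.10 + 17.8) × √10.4 = 0.0023 × 15.34 × 43.90 × 3.2249 = 4.9950 mm/d
Over 31 days: 4.9950 × 31 = 154.845 mm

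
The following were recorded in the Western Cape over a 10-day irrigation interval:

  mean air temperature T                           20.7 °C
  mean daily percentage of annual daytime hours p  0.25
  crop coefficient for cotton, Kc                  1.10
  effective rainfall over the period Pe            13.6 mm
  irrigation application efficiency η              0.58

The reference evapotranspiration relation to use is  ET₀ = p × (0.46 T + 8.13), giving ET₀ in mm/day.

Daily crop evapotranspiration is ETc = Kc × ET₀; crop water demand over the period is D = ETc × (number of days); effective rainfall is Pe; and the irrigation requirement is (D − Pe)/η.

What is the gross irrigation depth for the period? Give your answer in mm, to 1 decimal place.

60.2 mm

ET₀ = 0.25 × (0.46 × 20.7 + 8.13) = 0.25 × 17.652 = 4.4130 mm/d
ETc = Kc × ET₀ = 1.10 × 4.4130 = 4.8543 mm/d
Crop demand D = ETc × 10 d = 4.8543 × 10 = 48.543 mm
D − Pe = 48.543 − 13.6 = 34.943 mm
Gross irrigation = 34.943 / 0.58 = 60.247 mm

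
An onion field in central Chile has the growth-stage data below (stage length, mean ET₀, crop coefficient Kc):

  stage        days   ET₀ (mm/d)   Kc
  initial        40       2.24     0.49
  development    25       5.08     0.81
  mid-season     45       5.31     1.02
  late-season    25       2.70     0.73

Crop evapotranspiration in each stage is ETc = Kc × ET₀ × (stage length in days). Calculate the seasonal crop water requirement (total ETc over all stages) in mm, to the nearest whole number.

initial: 0.49 × 2.24 × 40 = 43.90 mm
development: 0.81 × 5.08 × 25 = 102.87 mm
mid-season: 1.02 × 5.31 × 45 = 243.73 mm
late-season: 0.73 × 2.70 × 25 = 49.28 mm
Seasonal total = 439.78 mm

440 mm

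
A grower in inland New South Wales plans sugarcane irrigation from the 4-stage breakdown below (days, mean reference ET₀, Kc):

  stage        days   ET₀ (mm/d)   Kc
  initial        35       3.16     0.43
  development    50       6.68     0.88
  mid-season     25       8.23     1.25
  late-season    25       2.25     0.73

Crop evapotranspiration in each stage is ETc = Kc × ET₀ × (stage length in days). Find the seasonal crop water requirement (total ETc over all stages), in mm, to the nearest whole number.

640 mm

initial: 0.43 × 3.16 × 35 = 47.56 mm
development: 0.88 × 6.68 × 50 = 293.92 mm
mid-season: 1.25 × 8.23 × 25 = 257.19 mm
late-season: 0.73 × 2.25 × 25 = 41.06 mm
Seasonal total = 639.73 mm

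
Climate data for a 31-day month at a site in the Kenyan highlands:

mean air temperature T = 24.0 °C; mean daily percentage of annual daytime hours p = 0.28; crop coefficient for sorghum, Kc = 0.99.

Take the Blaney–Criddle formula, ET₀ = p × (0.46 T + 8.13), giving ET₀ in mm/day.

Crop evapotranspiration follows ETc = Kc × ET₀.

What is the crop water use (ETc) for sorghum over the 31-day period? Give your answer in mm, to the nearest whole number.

ET₀ = 0.28 × (0.46 × 24.0 + 8.13) = 0.28 × 19.170 = 5.3676 mm/d
ETc = Kc × ET₀ = 0.99 × 5.3676 = 5.3139 mm/d
Over 31 days: 5.3139 × 31 = 164.731 mm

165 mm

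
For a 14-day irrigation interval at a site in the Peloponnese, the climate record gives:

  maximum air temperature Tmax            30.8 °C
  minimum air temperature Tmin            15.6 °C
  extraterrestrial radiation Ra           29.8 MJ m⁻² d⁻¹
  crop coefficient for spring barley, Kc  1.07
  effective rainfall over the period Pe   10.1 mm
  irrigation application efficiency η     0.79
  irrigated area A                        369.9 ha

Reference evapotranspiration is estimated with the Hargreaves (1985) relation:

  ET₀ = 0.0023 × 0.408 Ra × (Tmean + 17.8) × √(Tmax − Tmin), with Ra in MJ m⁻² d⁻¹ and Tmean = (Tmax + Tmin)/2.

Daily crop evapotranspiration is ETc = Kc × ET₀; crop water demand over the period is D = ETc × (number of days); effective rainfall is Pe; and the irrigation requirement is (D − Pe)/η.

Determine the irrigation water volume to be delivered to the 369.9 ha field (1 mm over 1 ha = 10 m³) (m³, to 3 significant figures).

Tmean = (30.8 + 15.6)/2 = 23.20 °C
0.408 Ra = 0.408 × 29.8 = 12.1584 mm/d equivalent
ET₀ = 0.0023 × 12.1584 × (23.20 + 17.8) × √15.2 = 0.0023 × 12.1584 × 41.00 × 3.8987 = 4.4700 mm/d
ETc = Kc × ET₀ = 1.07 × 4.4700 = 4.7829 mm/d
Crop demand D = ETc × 14 d = 4.7829 × 14 = 66.961 mm
D − Pe = 66.961 − 10.1 = 56.861 mm
Gross irrigation = 56.861 / 0.79 = 71.976 mm
Volume = 71.976 mm × 369.9 ha × 10 = 266239.2 m³

266000 m³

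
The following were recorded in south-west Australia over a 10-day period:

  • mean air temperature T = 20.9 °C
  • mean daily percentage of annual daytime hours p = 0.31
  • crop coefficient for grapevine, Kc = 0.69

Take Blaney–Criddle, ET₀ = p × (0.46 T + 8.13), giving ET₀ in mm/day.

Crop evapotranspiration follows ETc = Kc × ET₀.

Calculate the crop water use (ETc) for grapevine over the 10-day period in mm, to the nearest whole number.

ET₀ = 0.31 × (0.46 × 20.9 + 8.13) = 0.31 × 17.744 = 5.5006 mm/d
ETc = Kc × ET₀ = 0.69 × 5.5006 = 3.7954 mm/d
Over 10 days: 3.7954 × 10 = 37.954 mm

38 mm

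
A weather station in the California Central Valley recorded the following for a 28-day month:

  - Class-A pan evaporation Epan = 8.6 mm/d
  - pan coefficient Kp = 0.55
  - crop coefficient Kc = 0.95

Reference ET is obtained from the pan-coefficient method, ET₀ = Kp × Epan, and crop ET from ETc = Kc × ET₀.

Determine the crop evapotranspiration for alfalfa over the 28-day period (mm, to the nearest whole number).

126 mm

ET₀ = 0.55 × 8.6 = 4.7300 mm/d
ETc = Kc × ET₀ = 0.95 × 4.7300 = 4.4935 mm/d
Over 28 days: 4.4935 × 28 = 125.818 mm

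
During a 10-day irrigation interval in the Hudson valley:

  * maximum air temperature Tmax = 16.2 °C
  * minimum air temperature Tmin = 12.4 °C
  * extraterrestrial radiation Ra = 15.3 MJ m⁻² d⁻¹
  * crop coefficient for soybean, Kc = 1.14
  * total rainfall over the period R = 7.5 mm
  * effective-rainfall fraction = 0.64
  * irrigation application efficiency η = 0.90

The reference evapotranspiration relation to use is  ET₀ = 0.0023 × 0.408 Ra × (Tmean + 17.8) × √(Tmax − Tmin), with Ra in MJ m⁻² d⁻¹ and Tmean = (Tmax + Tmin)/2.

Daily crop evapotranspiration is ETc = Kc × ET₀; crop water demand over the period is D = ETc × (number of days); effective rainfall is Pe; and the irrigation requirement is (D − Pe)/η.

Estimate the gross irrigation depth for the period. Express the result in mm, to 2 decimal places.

6.05 mm

Tmean = (16.2 + 12.4)/2 = 14.30 °C
0.408 Ra = 0.408 × 15.3 = 6.2424 mm/d equivalent
ET₀ = 0.0023 × 6.2424 × (14.30 + 17.8) × √3.8 = 0.0023 × 6.2424 × 32.10 × 1.9494 = 0.8984 mm/d
ETc = Kc × ET₀ = 1.14 × 0.8984 = 1.0242 mm/d
Crop demand D = ETc × 10 d = 1.0242 × 10 = 10.242 mm
Pe = 0.64 × 7.5 = 4.800 mm
D − Pe = 10.242 − 4.800 = 5.442 mm
Gross irrigation = 5.442 / 0.90 = 6.047 mm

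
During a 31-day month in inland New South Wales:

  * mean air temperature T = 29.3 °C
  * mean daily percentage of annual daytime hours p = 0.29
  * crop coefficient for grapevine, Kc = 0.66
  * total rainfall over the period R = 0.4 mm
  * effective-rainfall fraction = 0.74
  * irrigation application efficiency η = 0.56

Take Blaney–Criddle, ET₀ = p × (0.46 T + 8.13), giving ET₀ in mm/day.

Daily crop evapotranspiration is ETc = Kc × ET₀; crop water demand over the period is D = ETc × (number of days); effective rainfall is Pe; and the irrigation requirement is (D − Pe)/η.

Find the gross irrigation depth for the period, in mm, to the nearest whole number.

ET₀ = 0.29 × (0.46 × 29.3 + 8.13) = 0.29 × 21.608 = 6.2663 mm/d
ETc = Kc × ET₀ = 0.66 × 6.2663 = 4.1358 mm/d
Crop demand D = ETc × 31 d = 4.1358 × 31 = 128.210 mm
Pe = 0.74 × 0.4 = 0.296 mm
D − Pe = 128.210 − 0.296 = 127.914 mm
Gross irrigation = 127.914 / 0.56 = 228.418 mm

228 mm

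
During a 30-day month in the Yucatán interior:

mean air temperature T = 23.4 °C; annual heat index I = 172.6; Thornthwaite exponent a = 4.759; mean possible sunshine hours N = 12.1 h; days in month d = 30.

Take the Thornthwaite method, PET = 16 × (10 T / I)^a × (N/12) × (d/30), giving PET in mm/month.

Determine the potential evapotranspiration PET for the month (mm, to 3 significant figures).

68.7 mm

10T/I = 10 × 23.4 / 172.6 = 1.3557
(10T/I)^a = 1.3557^4.759 = 4.2557
Uncorrected PET = 16 × 4.2557 = 68.091 mm
Correction = (N/12)(d/30) = (12.1/12)(30/30) = 1.0083
PET = 68.091 × 1.0083 = 68.656 mm/month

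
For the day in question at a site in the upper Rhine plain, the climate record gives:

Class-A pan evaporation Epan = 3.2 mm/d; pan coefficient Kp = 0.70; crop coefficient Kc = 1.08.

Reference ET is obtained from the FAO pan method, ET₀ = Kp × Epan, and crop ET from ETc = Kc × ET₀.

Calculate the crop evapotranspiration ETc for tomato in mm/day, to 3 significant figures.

ET₀ = 0.70 × 3.2 = 2.2400 mm/d
ETc = Kc × ET₀ = 1.08 × 2.2400 = 2.4192 mm/d

2.42 mm/day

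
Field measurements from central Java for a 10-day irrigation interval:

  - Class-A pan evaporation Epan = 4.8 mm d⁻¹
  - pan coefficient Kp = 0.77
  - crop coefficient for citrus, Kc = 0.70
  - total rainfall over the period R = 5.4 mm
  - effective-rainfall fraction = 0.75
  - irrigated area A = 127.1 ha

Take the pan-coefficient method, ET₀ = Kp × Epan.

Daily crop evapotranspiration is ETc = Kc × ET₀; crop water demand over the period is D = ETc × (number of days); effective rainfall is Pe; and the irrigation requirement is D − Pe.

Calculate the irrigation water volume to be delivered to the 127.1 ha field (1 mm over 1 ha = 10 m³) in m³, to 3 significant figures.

27700 m³

ET₀ = 0.77 × 4.8 = 3.6960 mm/d
ETc = Kc × ET₀ = 0.70 × 3.6960 = 2.5872 mm/d
Crop demand D = ETc × 10 d = 2.5872 × 10 = 25.872 mm
Pe = 0.75 × 5.4 = 4.050 mm
D − Pe = 25.872 − 4.050 = 21.822 mm
Volume = 21.822 mm × 127.1 ha × 10 = 27735.8 m³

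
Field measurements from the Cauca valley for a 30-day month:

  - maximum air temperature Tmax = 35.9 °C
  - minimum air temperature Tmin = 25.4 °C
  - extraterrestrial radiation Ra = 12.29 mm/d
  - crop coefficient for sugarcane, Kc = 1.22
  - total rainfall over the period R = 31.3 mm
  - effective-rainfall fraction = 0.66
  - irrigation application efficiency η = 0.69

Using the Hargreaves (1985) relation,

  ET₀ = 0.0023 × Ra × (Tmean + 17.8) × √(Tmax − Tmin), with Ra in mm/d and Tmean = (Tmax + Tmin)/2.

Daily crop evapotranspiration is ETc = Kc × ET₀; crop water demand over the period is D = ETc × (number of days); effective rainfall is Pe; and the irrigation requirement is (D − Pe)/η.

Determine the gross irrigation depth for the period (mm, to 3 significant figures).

Tmean = (35.9 + 25.4)/2 = 30.65 °C
ET₀ = 0.0023 × 12.29 × (30.65 + 17.8) × √10.5 = 0.0023 × 12.29 × 48.45 × 3.2404 = 4.4378 mm/d
ETc = Kc × ET₀ = 1.22 × 4.4378 = 5.4141 mm/d
Crop demand D = ETc × 30 d = 5.4141 × 30 = 162.423 mm
Pe = 0.66 × 31.3 = 20.658 mm
D − Pe = 162.423 − 20.658 = 141.765 mm
Gross irrigation = 141.765 / 0.69 = 205.457 mm

205 mm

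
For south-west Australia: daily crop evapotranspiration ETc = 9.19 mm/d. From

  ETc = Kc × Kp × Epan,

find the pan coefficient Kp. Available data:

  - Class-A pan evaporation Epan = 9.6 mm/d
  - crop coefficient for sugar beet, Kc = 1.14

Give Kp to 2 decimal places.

ETc = Kc × Kp × Epan  ⇒  Kp = ETc / (Kc × Epan)
Kp = 9.19 / (1.14 × 9.6) = 9.19 / 10.944 = 0.8397

0.84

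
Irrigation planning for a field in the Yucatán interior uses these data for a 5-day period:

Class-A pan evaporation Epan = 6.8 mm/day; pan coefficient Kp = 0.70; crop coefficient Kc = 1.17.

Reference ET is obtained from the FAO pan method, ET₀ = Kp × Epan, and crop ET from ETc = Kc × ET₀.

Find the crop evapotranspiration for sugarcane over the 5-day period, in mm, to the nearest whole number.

28 mm

ET₀ = 0.70 × 6.8 = 4.7600 mm/d
ETc = Kc × ET₀ = 1.17 × 4.7600 = 5.5692 mm/d
Over 5 days: 5.5692 × 5 = 27.846 mm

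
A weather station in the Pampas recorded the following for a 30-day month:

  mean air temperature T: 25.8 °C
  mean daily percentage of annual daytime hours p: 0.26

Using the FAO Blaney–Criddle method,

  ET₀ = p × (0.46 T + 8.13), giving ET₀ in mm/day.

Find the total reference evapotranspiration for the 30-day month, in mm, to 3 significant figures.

ET₀ = 0.26 × (0.46 × 25.8 + 8.13) = 0.26 × 19.998 = 5.1995 mm/d
Monthly total = 5.1995 × 30 = 155.985 mm

156 mm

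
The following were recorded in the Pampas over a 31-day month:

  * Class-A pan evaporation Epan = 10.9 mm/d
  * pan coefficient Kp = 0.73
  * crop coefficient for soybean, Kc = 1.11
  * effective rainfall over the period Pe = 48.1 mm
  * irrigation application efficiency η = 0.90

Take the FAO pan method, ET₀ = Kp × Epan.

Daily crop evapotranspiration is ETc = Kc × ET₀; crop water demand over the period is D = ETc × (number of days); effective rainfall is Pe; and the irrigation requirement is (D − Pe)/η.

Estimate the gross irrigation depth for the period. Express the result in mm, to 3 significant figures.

ET₀ = 0.73 × 10.9 = 7.9570 mm/d
ETc = Kc × ET₀ = 1.11 × 7.9570 = 8.8323 mm/d
Crop demand D = ETc × 31 d = 8.8323 × 31 = 273.801 mm
D − Pe = 273.801 − 48.1 = 225.701 mm
Gross irrigation = 225.701 / 0.90 = 250.779 mm

251 mm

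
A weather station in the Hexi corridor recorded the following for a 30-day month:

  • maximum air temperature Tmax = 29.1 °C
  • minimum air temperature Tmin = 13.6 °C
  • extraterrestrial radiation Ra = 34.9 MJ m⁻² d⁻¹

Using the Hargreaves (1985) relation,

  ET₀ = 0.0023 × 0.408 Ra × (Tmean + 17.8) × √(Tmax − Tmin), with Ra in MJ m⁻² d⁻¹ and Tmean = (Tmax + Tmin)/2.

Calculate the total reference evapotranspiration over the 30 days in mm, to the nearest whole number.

151 mm

Tmean = (29.1 + 13.6)/2 = 21.35 °C
0.408 Ra = 0.408 × 34.9 = 14.2392 mm/d equivalent
ET₀ = 0.0023 × 14.2392 × (21.35 + 17.8) × √15.5 = 0.0023 × 14.2392 × 39.15 × 3.9370 = 5.0479 mm/d
Over 30 days: 5.0479 × 30 = 151.437 mm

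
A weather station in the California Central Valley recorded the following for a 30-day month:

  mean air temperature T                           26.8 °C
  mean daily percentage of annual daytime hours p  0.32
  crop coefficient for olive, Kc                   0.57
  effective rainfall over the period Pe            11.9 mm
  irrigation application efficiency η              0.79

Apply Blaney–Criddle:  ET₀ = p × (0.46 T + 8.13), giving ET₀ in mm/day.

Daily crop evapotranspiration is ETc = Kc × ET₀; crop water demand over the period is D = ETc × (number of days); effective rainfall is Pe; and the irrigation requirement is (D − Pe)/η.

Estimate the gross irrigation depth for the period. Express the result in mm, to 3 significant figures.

ET₀ = 0.32 × (0.46 × 26.8 + 8.13) = 0.32 × 20.458 = 6.5466 mm/d
ETc = Kc × ET₀ = 0.57 × 6.5466 = 3.7316 mm/d
Crop demand D = ETc × 30 d = 3.7316 × 30 = 111.948 mm
D − Pe = 111.948 − 11.9 = 100.048 mm
Gross irrigation = 100.048 / 0.79 = 126.643 mm

127 mm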